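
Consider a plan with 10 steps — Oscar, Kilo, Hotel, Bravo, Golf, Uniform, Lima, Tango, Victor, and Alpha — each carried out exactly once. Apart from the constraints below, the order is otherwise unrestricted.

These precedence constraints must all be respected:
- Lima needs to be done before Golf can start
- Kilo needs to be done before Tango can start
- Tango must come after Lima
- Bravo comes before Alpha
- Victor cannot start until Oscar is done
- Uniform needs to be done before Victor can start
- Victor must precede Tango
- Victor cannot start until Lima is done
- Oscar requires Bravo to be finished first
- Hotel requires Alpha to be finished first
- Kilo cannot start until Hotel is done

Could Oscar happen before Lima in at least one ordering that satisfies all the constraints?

No chain of constraints runs from Lima to Oscar, so Lima is not required to come first.
That means at least one valid schedule has Oscar before Lima.

Yes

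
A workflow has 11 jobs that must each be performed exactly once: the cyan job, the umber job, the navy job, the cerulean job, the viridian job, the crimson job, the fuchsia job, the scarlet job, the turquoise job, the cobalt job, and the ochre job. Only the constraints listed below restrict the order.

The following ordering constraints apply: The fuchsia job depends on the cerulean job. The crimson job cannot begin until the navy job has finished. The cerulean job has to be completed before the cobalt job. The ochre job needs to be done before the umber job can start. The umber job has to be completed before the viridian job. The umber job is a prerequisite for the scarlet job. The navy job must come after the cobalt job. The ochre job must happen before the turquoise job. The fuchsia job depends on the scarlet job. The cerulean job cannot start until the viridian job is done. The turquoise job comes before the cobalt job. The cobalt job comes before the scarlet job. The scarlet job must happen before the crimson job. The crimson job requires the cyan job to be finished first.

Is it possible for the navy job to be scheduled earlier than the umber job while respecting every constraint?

No

Following the umber job → the viridian job → the cerulean job → the cobalt job → the navy job, the umber job must precede the navy job in every valid ordering.
So no valid ordering can have the navy job before the umber job.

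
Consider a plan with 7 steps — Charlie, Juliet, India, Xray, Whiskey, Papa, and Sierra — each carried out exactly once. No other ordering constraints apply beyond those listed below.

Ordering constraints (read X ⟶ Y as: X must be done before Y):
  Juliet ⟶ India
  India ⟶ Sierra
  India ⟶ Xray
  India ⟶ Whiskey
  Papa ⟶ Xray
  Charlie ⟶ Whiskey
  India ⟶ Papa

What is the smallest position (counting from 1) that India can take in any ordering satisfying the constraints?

The only step forced before India (directly or transitively) is Juliet.
So at minimum 1 step comes before India, putting India no earlier than position 2. That position is achievable by scheduling exactly that predecessor first.

2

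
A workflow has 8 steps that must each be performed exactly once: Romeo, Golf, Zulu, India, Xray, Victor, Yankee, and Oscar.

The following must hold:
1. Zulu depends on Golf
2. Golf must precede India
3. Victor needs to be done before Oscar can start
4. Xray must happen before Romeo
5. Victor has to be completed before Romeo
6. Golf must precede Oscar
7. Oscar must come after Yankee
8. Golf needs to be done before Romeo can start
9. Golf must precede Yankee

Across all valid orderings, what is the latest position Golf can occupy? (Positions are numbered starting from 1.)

The steps that are forced after Golf, directly or by a chain of constraints, are Romeo, Zulu, India, Yankee, Oscar. That's 5 steps.
So at least 5 steps follow Golf, putting Golf no later than position 3. That position is achievable by scheduling everything else first.

3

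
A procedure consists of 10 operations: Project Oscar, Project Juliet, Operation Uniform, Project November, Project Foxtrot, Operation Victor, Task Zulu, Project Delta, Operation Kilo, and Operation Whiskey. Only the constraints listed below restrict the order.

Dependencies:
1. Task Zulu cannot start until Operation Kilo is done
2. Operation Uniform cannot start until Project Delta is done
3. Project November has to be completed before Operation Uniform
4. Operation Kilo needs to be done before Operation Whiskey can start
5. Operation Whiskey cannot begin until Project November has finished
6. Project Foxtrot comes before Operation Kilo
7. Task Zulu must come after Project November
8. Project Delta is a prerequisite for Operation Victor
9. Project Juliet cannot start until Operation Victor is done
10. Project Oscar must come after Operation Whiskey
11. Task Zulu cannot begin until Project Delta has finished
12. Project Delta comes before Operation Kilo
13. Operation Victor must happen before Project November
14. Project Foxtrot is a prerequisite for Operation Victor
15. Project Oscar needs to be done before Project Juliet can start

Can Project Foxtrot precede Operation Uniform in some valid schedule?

Project Foxtrot is actually forced before Operation Uniform by the constraints, so certainly some valid ordering has Project Foxtrot first.

Yes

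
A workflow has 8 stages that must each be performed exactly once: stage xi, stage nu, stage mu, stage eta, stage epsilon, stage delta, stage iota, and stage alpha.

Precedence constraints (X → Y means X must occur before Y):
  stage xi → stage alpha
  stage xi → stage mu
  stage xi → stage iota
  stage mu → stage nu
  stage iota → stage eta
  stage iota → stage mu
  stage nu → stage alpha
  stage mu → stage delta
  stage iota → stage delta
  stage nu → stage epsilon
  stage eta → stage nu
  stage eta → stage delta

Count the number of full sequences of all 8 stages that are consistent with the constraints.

16

Only stage xi has no prerequisites, so it must go first.
Systematically extending each partial ordering one stage at a time and counting, there are 16 complete orderings.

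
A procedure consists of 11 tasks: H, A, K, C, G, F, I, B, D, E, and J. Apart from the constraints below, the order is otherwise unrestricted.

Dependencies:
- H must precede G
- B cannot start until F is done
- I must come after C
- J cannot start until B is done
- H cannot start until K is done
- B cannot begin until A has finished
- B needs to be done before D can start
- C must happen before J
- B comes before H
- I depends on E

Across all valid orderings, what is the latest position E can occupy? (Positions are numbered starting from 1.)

The only task forced after E (directly or by a chain) is I.
So at least 1 task follows E, putting E no later than position 10. That position is achievable by scheduling everything else first.

10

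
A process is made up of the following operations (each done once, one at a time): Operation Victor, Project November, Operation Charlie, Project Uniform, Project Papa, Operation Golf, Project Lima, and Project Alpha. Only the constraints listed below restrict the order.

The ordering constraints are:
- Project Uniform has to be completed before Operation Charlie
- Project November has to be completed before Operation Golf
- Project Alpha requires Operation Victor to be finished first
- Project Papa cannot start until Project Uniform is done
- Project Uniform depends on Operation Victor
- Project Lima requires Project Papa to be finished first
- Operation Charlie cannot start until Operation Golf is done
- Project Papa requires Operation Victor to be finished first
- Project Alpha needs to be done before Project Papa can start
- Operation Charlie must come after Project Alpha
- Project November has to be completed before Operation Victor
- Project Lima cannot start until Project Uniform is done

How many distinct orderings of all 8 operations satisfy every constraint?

30

Only Project November has no prerequisites, so it must go first.
Counting all ways to extend the partial order to a total order gives 30.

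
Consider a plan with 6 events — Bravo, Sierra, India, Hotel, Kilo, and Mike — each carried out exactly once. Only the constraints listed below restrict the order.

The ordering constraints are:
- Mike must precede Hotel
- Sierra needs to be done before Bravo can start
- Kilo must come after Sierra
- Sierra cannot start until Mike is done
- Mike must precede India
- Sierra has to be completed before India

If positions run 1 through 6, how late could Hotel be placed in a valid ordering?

Hotel has no required successors, so nothing stops it from going last (position 6).

6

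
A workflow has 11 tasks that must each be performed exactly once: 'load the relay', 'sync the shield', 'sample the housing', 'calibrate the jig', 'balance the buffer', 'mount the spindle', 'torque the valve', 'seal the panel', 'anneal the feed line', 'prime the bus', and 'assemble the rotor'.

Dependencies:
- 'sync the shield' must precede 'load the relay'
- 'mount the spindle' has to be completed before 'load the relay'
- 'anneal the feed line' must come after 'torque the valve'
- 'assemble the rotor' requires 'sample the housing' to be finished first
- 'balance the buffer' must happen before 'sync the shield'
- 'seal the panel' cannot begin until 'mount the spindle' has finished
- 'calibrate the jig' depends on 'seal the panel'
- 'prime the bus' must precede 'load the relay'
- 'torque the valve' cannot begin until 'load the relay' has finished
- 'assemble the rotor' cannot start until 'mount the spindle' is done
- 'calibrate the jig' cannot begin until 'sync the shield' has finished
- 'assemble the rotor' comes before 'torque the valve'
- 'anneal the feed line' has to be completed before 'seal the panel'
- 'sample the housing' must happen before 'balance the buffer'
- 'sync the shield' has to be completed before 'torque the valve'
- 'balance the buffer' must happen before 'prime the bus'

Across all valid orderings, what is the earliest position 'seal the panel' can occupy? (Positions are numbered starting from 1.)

The tasks that are forced before 'seal the panel', directly or transitively, are 'load the relay', 'sync the shield', 'sample the housing', 'balance the buffer', 'mount the spindle', 'torque the valve', 'anneal the feed line', 'prime the bus', 'assemble the rotor'. That's 9 tasks.
With 9 mandatory predecessors, the earliest 'seal the panel' can sit is position 9+1 = 10, and placing just those 9 first achieves it.

10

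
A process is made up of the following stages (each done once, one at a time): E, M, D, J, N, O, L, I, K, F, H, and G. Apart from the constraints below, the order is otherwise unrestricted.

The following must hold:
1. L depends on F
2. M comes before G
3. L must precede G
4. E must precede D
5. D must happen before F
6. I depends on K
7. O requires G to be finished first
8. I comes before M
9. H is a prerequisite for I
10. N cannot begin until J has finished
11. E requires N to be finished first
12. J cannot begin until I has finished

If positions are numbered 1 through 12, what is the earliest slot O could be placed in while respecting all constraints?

12

Working backwards through the constraints from O, its full set of required predecessors is E, M, D, J, N, L, I, K, F, H, G — 11 of them.
So at minimum 11 stages come before O, putting O no earlier than position 12. That position is achievable by scheduling exactly those predecessors first.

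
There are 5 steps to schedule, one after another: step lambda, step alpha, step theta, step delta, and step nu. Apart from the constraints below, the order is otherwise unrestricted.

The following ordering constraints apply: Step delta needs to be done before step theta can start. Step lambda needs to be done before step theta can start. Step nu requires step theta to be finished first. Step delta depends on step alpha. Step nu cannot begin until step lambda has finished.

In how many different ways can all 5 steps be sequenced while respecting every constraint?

2 steps have no prerequisites (step lambda, step alpha), so any of them could come first.
Counting all ways to extend the partial order to a total order gives 3.

3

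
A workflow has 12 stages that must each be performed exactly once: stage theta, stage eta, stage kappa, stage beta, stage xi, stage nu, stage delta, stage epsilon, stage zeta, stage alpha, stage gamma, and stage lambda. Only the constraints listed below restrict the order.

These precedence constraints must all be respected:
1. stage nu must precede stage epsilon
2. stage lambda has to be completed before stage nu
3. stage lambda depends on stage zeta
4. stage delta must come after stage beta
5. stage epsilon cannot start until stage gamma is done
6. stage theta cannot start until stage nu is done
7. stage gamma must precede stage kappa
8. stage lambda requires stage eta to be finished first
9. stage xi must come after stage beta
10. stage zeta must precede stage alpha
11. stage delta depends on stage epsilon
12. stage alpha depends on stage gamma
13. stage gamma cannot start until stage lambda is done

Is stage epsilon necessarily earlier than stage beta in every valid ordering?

No

Nothing in the constraints links stage epsilon and stage beta; they are unordered relative to each other.
A valid ordering placing stage beta before stage epsilon exists, so the answer is no.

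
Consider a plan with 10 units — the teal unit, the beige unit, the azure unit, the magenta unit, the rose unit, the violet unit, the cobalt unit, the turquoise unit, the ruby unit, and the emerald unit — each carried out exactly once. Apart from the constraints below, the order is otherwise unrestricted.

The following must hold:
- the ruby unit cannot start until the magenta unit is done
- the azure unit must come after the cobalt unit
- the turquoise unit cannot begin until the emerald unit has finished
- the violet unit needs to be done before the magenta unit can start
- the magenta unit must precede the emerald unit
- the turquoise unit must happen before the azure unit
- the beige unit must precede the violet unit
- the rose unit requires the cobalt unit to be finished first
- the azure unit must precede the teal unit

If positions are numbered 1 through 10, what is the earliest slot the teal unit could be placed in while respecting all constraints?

The units that are forced before the teal unit, directly or transitively, are the beige unit, the azure unit, the magenta unit, the violet unit, the cobalt unit, the turquoise unit, the emerald unit. That's 7 units.
With 7 mandatory predecessors, the earliest the teal unit can sit is position 7+1 = 8, and placing just those 7 first achieves it.

8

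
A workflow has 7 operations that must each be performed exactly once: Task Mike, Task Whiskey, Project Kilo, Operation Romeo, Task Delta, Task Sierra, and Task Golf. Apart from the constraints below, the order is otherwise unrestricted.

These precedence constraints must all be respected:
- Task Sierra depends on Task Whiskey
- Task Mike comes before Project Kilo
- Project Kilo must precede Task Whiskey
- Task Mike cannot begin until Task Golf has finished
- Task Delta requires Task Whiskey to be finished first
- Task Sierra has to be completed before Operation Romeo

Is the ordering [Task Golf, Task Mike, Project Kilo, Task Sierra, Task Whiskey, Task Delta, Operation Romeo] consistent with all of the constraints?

The sequence places Task Sierra ahead of Task Whiskey.
That contradicts the constraint that Task Whiskey must precede Task Sierra.

No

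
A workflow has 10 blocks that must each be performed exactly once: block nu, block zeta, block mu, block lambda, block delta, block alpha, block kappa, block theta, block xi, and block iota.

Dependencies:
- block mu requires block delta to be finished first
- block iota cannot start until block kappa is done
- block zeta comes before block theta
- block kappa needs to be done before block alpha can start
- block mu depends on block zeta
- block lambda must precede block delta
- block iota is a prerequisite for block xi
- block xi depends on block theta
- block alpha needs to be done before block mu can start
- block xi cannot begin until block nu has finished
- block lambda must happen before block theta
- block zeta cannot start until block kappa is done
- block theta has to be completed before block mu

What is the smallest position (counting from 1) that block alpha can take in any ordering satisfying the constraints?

2

Working backwards through the constraints from block alpha, its only required predecessor is block kappa.
So at minimum 1 block comes before block alpha, putting block alpha no earlier than position 2. That position is achievable by scheduling exactly that predecessor first.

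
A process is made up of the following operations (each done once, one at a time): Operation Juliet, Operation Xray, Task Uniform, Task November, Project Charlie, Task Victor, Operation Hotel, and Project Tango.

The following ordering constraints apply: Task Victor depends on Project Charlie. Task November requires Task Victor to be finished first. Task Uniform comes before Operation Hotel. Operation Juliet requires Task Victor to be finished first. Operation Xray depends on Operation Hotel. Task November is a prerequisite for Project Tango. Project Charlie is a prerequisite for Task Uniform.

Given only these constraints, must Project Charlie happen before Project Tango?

Yes

Tracing the constraints gives a chain: Project Charlie → Task Victor → Task November → Project Tango.
So Project Charlie must precede Project Tango in any valid ordering.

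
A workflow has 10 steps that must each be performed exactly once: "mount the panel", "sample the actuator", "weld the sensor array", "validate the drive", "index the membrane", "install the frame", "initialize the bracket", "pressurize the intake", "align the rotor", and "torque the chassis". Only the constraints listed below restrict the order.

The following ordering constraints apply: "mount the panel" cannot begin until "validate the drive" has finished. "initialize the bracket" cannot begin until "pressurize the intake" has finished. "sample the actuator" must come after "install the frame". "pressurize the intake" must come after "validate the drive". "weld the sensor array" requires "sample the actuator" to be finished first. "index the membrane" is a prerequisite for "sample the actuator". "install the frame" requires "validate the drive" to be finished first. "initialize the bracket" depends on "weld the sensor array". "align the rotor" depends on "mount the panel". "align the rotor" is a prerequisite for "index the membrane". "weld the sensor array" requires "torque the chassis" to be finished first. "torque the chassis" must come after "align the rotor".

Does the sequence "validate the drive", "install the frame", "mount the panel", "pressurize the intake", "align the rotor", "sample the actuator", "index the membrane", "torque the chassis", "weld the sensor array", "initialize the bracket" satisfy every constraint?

In the proposed order, "sample the actuator" appears before "index the membrane".
Since "index the membrane" is required before "sample the actuator", the ordering is invalid.

No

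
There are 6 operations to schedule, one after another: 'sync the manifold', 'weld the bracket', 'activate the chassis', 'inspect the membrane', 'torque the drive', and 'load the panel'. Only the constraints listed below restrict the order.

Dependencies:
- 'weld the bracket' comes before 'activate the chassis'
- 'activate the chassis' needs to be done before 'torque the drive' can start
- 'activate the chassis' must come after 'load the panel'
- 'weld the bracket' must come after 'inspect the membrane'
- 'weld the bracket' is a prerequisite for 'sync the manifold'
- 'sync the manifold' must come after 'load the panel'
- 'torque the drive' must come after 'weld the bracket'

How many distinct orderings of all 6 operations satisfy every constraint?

9

The operations with no prerequisites are 'inspect the membrane', 'load the panel'; any of them can be placed first.
Enumerating by repeatedly choosing an available operation (one whose prerequisites are all placed) gives 9 distinct complete orderings.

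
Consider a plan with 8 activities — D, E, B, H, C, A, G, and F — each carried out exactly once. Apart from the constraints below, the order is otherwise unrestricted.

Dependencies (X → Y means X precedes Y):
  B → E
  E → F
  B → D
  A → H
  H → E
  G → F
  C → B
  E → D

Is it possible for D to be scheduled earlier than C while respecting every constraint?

There is a dependency chain C → B → D, so D always comes after C.
Hence D can never be scheduled before C.

No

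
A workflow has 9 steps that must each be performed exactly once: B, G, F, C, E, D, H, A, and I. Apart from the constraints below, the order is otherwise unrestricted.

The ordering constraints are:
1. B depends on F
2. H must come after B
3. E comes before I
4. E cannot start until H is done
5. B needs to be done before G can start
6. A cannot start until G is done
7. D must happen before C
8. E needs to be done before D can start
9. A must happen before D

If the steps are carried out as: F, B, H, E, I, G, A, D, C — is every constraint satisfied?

Going through the constraints one by one, each required predecessor appears earlier in the sequence than its dependent — e.g. B (position 2) is before G (position 6), as required.

Yes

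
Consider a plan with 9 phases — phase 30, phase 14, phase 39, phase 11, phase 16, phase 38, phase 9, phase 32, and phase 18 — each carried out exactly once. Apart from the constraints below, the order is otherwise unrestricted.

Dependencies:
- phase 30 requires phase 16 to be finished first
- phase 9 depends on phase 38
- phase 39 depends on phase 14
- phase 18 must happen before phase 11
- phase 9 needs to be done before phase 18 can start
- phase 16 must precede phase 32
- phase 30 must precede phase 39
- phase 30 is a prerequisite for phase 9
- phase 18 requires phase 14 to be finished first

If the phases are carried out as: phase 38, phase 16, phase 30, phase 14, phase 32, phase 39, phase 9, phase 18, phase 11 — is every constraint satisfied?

Yes

Going through the constraints one by one, each required predecessor appears earlier in the sequence than its dependent — e.g. phase 38 (position 1) is before phase 9 (position 7), as required.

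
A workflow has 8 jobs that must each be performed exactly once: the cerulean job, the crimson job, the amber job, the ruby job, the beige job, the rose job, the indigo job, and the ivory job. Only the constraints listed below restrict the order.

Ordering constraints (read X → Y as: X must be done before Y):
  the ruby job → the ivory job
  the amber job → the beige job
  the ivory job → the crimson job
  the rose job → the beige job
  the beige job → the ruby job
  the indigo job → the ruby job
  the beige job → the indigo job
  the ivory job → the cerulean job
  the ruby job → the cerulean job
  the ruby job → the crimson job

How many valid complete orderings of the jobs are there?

4

The jobs with no prerequisites are the amber job, the rose job; any of them can be placed first.
Enumerating by repeatedly choosing an available job (one whose prerequisites are all placed) gives 4 distinct complete orderings.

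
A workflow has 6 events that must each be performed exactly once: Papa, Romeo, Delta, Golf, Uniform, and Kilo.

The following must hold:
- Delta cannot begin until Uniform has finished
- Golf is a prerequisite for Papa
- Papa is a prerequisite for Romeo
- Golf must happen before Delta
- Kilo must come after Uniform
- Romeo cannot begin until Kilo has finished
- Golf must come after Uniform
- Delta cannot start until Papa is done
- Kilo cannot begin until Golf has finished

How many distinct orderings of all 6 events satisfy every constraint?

5

Uniform is the only event with nothing required before it, so every ordering starts there.
Counting all ways to extend the partial order to a total order gives 5.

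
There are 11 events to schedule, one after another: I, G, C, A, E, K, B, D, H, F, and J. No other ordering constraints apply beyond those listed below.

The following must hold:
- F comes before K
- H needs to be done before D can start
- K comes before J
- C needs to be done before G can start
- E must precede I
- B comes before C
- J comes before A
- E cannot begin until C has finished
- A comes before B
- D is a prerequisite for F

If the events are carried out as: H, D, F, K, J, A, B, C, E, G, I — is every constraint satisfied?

Yes

Going through the constraints one by one, each required predecessor appears earlier in the sequence than its dependent — e.g. C (position 8) is before G (position 10), as required.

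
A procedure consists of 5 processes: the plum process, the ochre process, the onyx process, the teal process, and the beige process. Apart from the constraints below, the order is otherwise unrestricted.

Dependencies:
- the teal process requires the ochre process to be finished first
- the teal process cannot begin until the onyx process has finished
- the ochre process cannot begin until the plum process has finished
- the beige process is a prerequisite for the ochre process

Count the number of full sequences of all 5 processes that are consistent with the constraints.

8

The processes with no prerequisites are the plum process, the onyx process, the beige process; any of them can be placed first.
Systematically extending each partial ordering one process at a time and counting, there are 8 complete orderings.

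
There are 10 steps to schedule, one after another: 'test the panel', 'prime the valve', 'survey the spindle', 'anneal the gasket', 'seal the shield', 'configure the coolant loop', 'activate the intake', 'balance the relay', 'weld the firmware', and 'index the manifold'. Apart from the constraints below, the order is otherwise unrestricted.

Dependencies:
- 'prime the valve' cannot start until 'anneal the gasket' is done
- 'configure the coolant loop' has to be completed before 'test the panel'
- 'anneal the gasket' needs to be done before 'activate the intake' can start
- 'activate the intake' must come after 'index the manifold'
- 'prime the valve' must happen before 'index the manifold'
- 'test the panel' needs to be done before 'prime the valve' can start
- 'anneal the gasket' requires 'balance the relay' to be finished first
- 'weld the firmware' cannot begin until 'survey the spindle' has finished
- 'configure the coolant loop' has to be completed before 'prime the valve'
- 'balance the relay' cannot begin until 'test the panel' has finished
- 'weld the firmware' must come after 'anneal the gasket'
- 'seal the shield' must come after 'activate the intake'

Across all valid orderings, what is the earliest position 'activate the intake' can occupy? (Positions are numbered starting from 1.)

Every step that must precede 'activate the intake' has to come before it. Tracing all chains that end at 'activate the intake', those steps are: 'test the panel', 'prime the valve', 'anneal the gasket', 'configure the coolant loop', 'balance the relay', 'index the manifold' — 6 in total.
So at minimum 6 steps come before 'activate the intake', putting 'activate the intake' no earlier than position 7. That position is achievable by scheduling exactly those predecessors first.

7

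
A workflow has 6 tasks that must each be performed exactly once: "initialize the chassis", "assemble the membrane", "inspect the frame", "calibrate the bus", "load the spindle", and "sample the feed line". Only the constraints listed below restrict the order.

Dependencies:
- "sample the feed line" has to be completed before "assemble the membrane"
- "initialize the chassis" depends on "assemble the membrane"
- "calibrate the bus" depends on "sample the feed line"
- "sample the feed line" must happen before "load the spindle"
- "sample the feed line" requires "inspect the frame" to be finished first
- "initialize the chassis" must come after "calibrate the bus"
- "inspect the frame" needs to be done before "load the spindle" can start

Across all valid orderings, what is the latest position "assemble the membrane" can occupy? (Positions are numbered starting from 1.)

5

Following the constraints forward from "assemble the membrane", its only required successor is "initialize the chassis".
So at least 1 task follows "assemble the membrane", putting "assemble the membrane" no later than position 5. That position is achievable by scheduling everything else first.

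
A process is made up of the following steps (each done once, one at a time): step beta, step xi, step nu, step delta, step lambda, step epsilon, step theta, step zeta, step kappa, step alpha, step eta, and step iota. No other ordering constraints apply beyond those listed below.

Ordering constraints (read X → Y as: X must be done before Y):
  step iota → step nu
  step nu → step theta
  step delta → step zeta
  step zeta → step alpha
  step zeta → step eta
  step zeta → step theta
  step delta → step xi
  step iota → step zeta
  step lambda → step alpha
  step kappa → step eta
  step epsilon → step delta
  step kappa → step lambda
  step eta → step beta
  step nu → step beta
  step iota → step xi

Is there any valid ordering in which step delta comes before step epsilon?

No

There is a dependency chain step epsilon → step delta, so step delta always comes after step epsilon.
So no valid ordering can have step delta before step epsilon.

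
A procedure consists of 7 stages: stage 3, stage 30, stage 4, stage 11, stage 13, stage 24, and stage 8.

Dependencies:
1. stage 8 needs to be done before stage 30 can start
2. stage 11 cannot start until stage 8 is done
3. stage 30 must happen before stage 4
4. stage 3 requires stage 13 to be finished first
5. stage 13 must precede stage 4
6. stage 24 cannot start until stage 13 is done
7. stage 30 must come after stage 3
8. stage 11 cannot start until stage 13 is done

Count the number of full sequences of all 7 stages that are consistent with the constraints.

62

2 stages have no prerequisites (stage 13, stage 8), so any of them could come first.
Counting all ways to extend the partial order to a total order gives 62.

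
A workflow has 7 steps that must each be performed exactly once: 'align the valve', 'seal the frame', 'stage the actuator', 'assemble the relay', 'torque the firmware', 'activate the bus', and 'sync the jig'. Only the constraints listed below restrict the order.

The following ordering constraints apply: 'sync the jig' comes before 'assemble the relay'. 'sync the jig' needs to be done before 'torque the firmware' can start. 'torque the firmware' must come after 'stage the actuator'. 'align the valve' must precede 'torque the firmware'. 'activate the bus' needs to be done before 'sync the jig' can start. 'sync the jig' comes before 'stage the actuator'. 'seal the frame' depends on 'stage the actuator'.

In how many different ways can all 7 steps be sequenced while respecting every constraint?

41

2 steps have no prerequisites ('align the valve', 'activate the bus'), so any of them could come first.
Counting all ways to extend the partial order to a total order gives 41.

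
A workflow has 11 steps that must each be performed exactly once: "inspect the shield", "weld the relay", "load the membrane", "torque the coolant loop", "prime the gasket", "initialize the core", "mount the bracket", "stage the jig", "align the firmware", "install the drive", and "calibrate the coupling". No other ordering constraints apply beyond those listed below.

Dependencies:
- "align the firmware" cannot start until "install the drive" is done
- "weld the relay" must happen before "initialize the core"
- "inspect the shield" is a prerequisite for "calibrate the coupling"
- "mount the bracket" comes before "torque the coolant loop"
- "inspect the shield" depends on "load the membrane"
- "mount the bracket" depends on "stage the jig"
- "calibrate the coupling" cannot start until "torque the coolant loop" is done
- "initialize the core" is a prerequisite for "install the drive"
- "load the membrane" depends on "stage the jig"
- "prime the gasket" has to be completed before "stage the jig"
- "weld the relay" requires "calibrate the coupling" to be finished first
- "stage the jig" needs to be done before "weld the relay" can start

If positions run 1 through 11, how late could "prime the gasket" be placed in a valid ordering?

1

Every step that must follow "prime the gasket" has to come after it. Tracing all chains starting from "prime the gasket", those steps are: "inspect the shield", "weld the relay", "load the membrane", "torque the coolant loop", "initialize the core", "mount the bracket", "stage the jig", "align the firmware", "install the drive", "calibrate the coupling" — 10 in total.
With 10 mandatory successors out of 11 steps total, the latest slot for "prime the gasket" is 11−10 = 1, and it's reachable by doing all non-successors before "prime the gasket".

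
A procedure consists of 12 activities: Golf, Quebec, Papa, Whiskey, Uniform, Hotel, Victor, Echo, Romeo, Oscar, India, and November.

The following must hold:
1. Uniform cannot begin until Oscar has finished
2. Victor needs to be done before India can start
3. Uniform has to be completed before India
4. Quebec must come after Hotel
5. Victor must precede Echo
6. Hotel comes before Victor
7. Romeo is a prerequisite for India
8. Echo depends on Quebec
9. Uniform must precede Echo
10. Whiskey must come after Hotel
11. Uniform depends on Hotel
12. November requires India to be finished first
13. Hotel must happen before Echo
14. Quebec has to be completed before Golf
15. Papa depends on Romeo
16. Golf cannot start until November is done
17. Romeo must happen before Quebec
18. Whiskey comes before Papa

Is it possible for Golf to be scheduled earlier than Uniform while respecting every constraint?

No

Following Uniform → India → November → Golf, Uniform must precede Golf in every valid ordering.
Hence Golf can never be scheduled before Uniform.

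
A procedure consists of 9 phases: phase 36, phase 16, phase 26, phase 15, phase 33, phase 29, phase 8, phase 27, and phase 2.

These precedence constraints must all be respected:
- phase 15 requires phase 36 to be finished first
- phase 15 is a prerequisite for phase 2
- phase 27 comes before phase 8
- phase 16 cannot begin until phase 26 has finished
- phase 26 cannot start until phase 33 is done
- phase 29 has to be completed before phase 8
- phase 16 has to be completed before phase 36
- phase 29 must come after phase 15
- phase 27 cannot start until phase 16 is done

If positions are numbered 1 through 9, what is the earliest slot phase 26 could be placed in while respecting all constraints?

The only phase forced before phase 26 (directly or transitively) is phase 33.
So at minimum 1 phase comes before phase 26, putting phase 26 no earlier than position 2. That position is achievable by scheduling exactly that predecessor first.

2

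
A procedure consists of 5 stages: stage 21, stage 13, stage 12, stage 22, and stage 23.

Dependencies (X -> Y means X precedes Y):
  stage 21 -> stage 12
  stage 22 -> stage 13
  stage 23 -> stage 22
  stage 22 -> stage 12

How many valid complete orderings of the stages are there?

7

2 stages have no prerequisites (stage 21, stage 23), so any of them could come first.
Counting all ways to extend the partial order to a total order gives 7.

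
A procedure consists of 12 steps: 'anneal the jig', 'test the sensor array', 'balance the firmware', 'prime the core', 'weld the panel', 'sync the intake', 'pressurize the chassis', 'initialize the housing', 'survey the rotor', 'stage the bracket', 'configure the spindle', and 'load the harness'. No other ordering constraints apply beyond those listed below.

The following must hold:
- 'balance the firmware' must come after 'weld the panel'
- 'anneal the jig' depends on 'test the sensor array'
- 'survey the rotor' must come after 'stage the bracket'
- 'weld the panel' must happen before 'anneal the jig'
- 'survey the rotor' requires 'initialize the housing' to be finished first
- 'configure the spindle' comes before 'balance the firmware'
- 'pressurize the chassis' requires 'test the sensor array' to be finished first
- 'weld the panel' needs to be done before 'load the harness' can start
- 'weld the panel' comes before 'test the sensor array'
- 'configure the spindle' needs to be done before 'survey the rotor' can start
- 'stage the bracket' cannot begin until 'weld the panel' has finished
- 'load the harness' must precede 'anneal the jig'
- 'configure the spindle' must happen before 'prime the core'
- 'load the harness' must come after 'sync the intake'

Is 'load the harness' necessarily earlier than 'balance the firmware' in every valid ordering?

Nothing in the constraints links 'load the harness' and 'balance the firmware'; they are unordered relative to each other.
So 'load the harness' can come before 'balance the firmware' or after — it is not forced.

No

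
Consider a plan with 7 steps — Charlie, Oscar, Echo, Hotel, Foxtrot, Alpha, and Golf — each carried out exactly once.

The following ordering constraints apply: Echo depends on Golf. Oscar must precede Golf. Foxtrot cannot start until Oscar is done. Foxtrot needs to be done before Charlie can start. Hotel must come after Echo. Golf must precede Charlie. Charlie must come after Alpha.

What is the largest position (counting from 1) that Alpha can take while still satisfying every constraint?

6

Following the constraints forward from Alpha, its only required successor is Charlie.
So at least 1 step follows Alpha, putting Alpha no later than position 6. That position is achievable by scheduling everything else first.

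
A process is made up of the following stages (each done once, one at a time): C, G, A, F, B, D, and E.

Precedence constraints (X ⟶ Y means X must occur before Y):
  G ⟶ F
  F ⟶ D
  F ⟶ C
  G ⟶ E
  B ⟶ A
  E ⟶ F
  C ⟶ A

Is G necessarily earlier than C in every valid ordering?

Tracing the constraints gives a chain: G → F → C.
Hence G necessarily comes before C.

Yes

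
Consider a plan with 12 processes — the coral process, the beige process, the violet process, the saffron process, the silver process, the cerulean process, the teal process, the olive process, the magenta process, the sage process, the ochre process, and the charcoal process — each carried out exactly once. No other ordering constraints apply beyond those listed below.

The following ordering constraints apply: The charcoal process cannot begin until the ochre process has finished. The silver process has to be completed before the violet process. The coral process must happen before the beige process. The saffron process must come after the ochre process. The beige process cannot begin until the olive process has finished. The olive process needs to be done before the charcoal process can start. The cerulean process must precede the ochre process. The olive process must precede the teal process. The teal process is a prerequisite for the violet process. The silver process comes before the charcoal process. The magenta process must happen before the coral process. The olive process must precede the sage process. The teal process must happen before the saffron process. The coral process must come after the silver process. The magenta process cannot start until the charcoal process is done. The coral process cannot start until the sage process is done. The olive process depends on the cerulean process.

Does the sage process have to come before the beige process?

Yes

There is a constraint chain the sage process → the coral process → the beige process.
Hence the sage process necessarily comes before the beige process.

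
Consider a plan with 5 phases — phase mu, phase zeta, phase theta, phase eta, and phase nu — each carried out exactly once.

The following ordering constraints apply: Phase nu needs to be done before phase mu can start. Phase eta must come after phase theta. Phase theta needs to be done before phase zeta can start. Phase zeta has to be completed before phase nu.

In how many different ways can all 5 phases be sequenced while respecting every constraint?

4

Phase theta is the only phase with nothing required before it, so every ordering starts there.
Counting all ways to extend the partial order to a total order gives 4.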